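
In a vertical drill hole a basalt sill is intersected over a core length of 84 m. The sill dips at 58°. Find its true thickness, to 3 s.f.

44.5 m

True thickness t = h · cos(dip) = 84 × cos 58°
t = 84 × 0.5299 = 44.513 m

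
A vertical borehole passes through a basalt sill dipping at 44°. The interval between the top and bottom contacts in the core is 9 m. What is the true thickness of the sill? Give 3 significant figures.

6.47 m

True thickness t = h · cos(dip) = 9 × cos 44°
t = 9 × 0.7193 = 6.474 m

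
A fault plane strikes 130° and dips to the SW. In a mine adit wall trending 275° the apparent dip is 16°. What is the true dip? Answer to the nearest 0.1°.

26.6°

The section is 35° from the strike.
tan δ = tan α / sin β = tan 16° / sin 35° = 0.2867 / 0.5736 = 0.4999
δ = arctan(0.4999) = 26.56°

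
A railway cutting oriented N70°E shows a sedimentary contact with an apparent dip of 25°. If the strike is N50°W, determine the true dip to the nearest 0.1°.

28.3°

β = acute angle between strike N50°W and section N70°E = 60°.
tan(true dip) = tan 25° / sin 60° = 0.5384
δ = arctan(0.5384) = 28.30°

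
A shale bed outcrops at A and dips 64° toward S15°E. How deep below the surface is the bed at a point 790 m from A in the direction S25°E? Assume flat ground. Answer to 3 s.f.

The hole lies 10° from the dip direction, so the down-dip offset is 790 × cos 10° = 778.00 m.
Depth = down-dip offset × tan(dip) = 778.00 × tan 64° = 778.00 × 2.0503
Depth = 1595.13 m

1600 m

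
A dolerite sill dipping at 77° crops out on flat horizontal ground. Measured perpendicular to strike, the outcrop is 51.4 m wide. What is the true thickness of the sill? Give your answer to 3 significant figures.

50.1 m

True thickness t = w · sin(dip) = 51.4 × sin 77°
t = 51.4 × 0.9744 = 50.083 m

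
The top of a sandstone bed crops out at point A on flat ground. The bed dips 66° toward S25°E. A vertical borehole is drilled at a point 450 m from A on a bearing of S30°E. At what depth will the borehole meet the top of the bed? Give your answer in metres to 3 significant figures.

The hole lies 5° from the dip direction, so the down-dip offset is 450 × cos 5° = 448.29 m.
Depth = down-dip offset × tan(dip) = 448.29 × tan 66° = 448.29 × 2.2460
Depth = 1006.87 m

1010 m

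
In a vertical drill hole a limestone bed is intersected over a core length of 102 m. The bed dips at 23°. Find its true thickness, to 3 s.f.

True thickness t = h · cos(dip) = 102 × cos 23°
t = 102 × 0.9205 = 93.891 m

93.9 m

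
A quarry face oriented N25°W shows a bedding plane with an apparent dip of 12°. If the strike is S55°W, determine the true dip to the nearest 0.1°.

The section is 80° from the strike.
tan δ = tan α / sin β = tan 12° / sin 80° = 0.2126 / 0.9848 = 0.2158
δ = arctan(0.2158) = 12.18°

12.2°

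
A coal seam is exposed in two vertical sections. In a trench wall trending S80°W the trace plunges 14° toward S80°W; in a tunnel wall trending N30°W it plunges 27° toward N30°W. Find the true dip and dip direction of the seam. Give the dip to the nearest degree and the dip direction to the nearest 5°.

Represent each trace as a vector plunging at its apparent dip toward its trend (east-north-up frame): v₁ = (-0.956, -0.168, -0.242), v₂ = (-0.446, 0.772, -0.454).
n = v₁ × v₂ = (-0.263, 0.326, 0.812) (taken with n_z > 0).
Dip δ = arctan(|n_h|/n_z) = arctan(0.419/0.812) = 27.3°.
Dip direction = azimuth of (n_x, n_y) = atan2(-0.263, 0.326) = 321°.

true dip 27°, dip direction 320°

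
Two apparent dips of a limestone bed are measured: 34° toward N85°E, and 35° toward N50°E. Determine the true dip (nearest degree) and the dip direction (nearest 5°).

true dip 36°, dip direction 065°

The two traces are lines in the plane: v₁ = (sin 85°·cos 34°, cos 85°·cos 34°, −sin 34°), v₂ = (sin 50°·cos 35°, cos 50°·cos 35°, −sin 35°).
Cross product v₁ × v₂ gives the pole to the plane: n ∝ (0.253, 0.123, 0.390).
tan δ = √(n_x²+n_y²)/n_z = 0.281/0.390, so δ = 35.8°.
Dip direction = atan2(0.253, 0.123) = 64° (azimuth of n's horizontal projection).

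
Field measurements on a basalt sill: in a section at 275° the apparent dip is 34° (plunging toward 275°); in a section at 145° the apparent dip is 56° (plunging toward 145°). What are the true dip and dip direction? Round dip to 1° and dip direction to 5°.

The two traces are lines in the plane: v₁ = (sin 275°·cos 34°, cos 275°·cos 34°, −sin 34°), v₂ = (sin 145°·cos 56°, cos 145°·cos 56°, −sin 56°).
n = v₁ × v₂ = (-0.316, -0.864, 0.355) (taken with n_z > 0).
True dip = arccos(n_z / |n|) = arccos(0.3601) = 68.9°.
Dip direction = atan2(-0.316, -0.864) = 200° (azimuth of n's horizontal projection).

true dip 69°, dip direction 200°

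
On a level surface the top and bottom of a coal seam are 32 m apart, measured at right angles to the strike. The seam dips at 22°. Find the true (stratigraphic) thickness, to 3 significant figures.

True thickness t = w · sin(dip) = 32 × sin 22°
t = 32 × 0.3746 = 11.987 m

12.0 m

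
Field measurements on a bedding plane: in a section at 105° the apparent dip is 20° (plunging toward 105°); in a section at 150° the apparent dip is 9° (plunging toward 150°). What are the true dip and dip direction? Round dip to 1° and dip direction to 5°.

true dip 21°, dip direction 085°

The two traces are lines in the plane: v₁ = (sin 105°·cos 20°, cos 105°·cos 20°, −sin 20°), v₂ = (sin 150°·cos 9°, cos 150°·cos 9°, −sin 9°).
The plane normal is n = v₁ × v₂ ∝ (0.255, 0.027, 0.656).
tan δ = √(n_x²+n_y²)/n_z = 0.256/0.656, so δ = 21.3°.
The horizontal component of n points toward azimuth atan2(n_x, n_y) = 84°, the dip direction.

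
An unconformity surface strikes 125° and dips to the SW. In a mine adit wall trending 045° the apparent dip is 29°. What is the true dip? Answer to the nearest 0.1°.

29.4°

β = acute angle between strike 125° and section 045° = 80°.
tan δ = tan α / sin β = tan 29° / sin 80° = 0.5543 / 0.9848 = 0.5629
δ = arctan(0.5629) = 29.37°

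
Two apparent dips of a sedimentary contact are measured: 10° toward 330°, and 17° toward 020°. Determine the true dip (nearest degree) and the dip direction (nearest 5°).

Represent each trace as a vector plunging at its apparent dip toward its trend (east-north-up frame): v₁ = (-0.492, 0.853, -0.174), v₂ = (0.327, 0.899, -0.292).
Cross product v₁ × v₂ gives the pole to the plane: n ∝ (0.093, 0.201, 0.721).
Dip δ = arctan(|n_h|/n_z) = arctan(0.221/0.721) = 17.1°.
Dip direction = azimuth of (n_x, n_y) = atan2(0.093, 0.201) = 25°.

true dip 17°, dip direction 025°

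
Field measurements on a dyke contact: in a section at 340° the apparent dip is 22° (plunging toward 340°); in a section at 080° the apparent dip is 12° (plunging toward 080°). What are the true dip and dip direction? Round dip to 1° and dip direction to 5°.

Represent each trace as a vector plunging at its apparent dip toward its trend (east-north-up frame): v₁ = (-0.317, 0.871, -0.375), v₂ = (0.963, 0.170, -0.208).
n = v₁ × v₂ = (0.118, 0.427, 0.893) (taken with n_z > 0).
tan δ = √(n_x²+n_y²)/n_z = 0.443/0.893, so δ = 26.4°.
The horizontal component of n points toward azimuth atan2(n_x, n_y) = 15°, the dip direction.

true dip 26°, dip direction 015°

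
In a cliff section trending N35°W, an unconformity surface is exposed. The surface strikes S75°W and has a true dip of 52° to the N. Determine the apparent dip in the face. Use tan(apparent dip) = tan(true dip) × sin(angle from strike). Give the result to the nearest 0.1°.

50.3°

Angle between strike (S75°W) and section (N35°W): β = 70°.
tan(apparent dip) = tan 52° · sin 70° = 1.2028
α = arctan(1.2028) = 50.26°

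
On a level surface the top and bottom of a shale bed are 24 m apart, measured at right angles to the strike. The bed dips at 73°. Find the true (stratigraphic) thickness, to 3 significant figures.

True thickness t = w · sin(dip) = 24 × sin 73°
t = 24 × 0.9563 = 22.951 m

23.0 m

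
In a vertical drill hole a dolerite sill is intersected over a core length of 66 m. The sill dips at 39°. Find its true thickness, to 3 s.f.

True thickness t = h · cos(dip) = 66 × cos 39°
t = 66 × 0.7771 = 51.292 m

51.3 m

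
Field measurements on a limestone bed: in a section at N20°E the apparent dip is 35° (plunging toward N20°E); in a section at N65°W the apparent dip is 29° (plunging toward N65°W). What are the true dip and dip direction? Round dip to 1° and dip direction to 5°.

true dip 41°, dip direction 345°

Represent each trace as a vector plunging at its apparent dip toward its trend (east-north-up frame): v₁ = (0.280, 0.770, -0.574), v₂ = (-0.793, 0.370, -0.485).
Cross product v₁ × v₂ gives the pole to the plane: n ∝ (-0.161, 0.590, 0.714).
tan δ = √(n_x²+n_y²)/n_z = 0.612/0.714, so δ = 40.6°.
Dip direction = azimuth of (n_x, n_y) = atan2(-0.161, 0.590) = 345°.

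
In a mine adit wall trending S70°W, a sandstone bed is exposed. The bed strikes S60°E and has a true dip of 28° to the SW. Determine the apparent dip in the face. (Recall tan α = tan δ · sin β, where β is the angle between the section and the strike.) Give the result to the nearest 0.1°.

The section lies 50° from the strike.
tan α = tan 28° × sin 50° = 0.5317 × 0.7660 = 0.4073
α = arctan(0.4073) = 22.16°

22.2°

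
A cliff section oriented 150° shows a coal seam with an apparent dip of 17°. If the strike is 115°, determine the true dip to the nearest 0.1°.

28.1°

β = acute angle between strike 115° and section 150° = 35°.
tan δ = tan α / sin β = tan 17° / sin 35° = 0.3057 / 0.5736 = 0.5330
δ = arctan(0.5330) = 28.06°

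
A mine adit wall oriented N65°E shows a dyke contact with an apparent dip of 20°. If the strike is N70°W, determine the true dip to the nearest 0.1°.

The section is 45° from the strike.
tan δ = tan α / sin β = tan 20° / sin 45° = 0.3640 / 0.7071 = 0.5147
δ = arctan(0.5147) = 27.24°

27.2°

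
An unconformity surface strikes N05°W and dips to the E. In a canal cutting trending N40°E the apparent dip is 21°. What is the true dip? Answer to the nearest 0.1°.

28.5°

β = acute angle between strike N05°W and section N40°E = 45°.
tan δ = tan α / sin β = tan 21° / sin 45° = 0.3839 / 0.7071 = 0.5429
true dip = arctan 0.5429 = 28.50°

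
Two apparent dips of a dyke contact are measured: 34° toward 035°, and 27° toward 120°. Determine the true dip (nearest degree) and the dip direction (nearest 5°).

true dip 39°, dip direction 070°

Represent each trace as a vector plunging at its apparent dip toward its trend (east-north-up frame): v₁ = (0.476, 0.679, -0.559), v₂ = (0.772, -0.446, -0.454).
Cross product v₁ × v₂ gives the pole to the plane: n ∝ (0.557, 0.216, 0.736).
True dip = arccos(n_z / |n|) = arccos(0.7762) = 39.1°.
Dip direction = azimuth of (n_x, n_y) = atan2(0.557, 0.216) = 69°.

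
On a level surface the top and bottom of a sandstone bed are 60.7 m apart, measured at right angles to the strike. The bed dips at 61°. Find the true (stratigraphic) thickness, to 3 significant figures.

53.1 m

True thickness t = w · sin(dip) = 60.7 × sin 61°
t = 60.7 × 0.8746 = 53.089 m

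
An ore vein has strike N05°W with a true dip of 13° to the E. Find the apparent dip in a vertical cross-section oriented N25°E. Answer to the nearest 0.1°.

6.6°

Angle between strike (N05°W) and section (N25°E): β = 30°.
tan(apparent dip) = tan 13° · sin 30° = 0.1154
α = arctan(0.1154) = 6.58°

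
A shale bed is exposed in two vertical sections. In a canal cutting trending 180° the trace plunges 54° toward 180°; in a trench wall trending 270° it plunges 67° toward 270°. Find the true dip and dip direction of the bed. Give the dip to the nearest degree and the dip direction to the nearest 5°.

true dip 70°, dip direction 240°

Each apparent-dip line lies in the plane. As unit vectors (x east, y north, z up), v₁ plunges 54°→180° and v₂ plunges 67°→270°.
n = v₁ × v₂ = (-0.541, -0.316, 0.230) (taken with n_z > 0).
Dip δ = arctan(|n_h|/n_z) = arctan(0.627/0.230) = 69.9°.
Dip direction = atan2(-0.541, -0.316) = 240° (azimuth of n's horizontal projection).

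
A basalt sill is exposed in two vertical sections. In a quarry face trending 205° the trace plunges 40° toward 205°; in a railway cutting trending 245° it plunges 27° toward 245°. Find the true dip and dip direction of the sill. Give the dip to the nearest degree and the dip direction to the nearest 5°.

Each apparent-dip line lies in the plane. As unit vectors (x east, y north, z up), v₁ plunges 40°→205° and v₂ plunges 27°→245°.
Cross product v₁ × v₂ gives the pole to the plane: n ∝ (-0.073, -0.372, 0.439).
True dip = arccos(n_z / |n|) = arccos(0.7566) = 40.8°.
Dip direction = atan2(-0.073, -0.372) = 191° (azimuth of n's horizontal projection).

true dip 41°, dip direction 190°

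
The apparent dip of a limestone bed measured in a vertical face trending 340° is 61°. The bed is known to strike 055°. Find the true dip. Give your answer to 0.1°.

The section is 75° from the strike.
tan(true dip) = tan 61° / sin 75° = 1.8677
δ = arctan(1.8677) = 61.83°

61.8°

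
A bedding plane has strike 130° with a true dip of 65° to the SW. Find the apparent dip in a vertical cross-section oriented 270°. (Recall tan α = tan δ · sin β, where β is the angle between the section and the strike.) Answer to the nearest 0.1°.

54.0°

The section lies 40° from the strike.
tan(apparent dip) = tan 65° · sin 40° = 1.3785
apparent dip = arctan 1.3785 = 54.04°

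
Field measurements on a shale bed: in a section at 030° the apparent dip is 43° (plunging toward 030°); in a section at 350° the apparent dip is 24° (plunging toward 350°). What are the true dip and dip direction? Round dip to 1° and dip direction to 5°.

true dip 46°, dip direction 055°

Each apparent-dip line lies in the plane. As unit vectors (x east, y north, z up), v₁ plunges 43°→030° and v₂ plunges 24°→350°.
n = v₁ × v₂ = (0.356, 0.257, 0.429) (taken with n_z > 0).
True dip = arccos(n_z / |n|) = arccos(0.6993) = 45.6°.
Dip direction = atan2(0.356, 0.257) = 54° (azimuth of n's horizontal projection).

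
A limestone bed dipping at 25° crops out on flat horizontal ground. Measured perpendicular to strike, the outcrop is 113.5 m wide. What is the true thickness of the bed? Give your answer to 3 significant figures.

48.0 m

True thickness t = w · sin(dip) = 113.5 × sin 25°
t = 113.5 × 0.4226 = 47.967 m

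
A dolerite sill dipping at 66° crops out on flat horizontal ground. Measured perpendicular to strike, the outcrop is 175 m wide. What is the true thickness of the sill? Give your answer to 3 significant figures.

160 m

True thickness t = w · sin(dip) = 175 × sin 66°
t = 175 × 0.9135 = 159.870 m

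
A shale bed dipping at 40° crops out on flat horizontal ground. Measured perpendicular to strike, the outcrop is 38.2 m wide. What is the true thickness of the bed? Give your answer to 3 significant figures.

24.6 m

True thickness t = w · sin(dip) = 38.2 × sin 40°
t = 38.2 × 0.6428 = 24.554 m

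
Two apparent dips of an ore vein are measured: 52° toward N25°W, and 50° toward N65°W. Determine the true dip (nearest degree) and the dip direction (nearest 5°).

Each apparent-dip line lies in the plane. As unit vectors (x east, y north, z up), v₁ plunges 52°→N25°W and v₂ plunges 50°→N65°W.
The plane normal is n = v₁ × v₂ ∝ (-0.213, 0.260, 0.254).
Dip δ = arctan(|n_h|/n_z) = arctan(0.336/0.254) = 52.9°.
Dip direction = atan2(-0.213, 0.260) = 321° (azimuth of n's horizontal projection).

true dip 53°, dip direction 320°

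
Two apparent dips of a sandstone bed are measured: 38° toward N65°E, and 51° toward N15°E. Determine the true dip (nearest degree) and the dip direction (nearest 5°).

Represent each trace as a vector plunging at its apparent dip toward its trend (east-north-up frame): v₁ = (0.714, 0.333, -0.616), v₂ = (0.163, 0.608, -0.777).
Cross product v₁ × v₂ gives the pole to the plane: n ∝ (0.115, 0.455, 0.380).
True dip = arccos(n_z / |n|) = arccos(0.6293) = 51.0°.
Dip direction = atan2(0.115, 0.455) = 14° (azimuth of n's horizontal projection).

true dip 51°, dip direction 015°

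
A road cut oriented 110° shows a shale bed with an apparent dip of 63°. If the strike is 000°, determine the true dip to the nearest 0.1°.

β = acute angle between strike 000° and section 110° = 70°.
tan(true dip) = tan 63° / sin 70° = 2.0886
true dip = arctan 2.0886 = 64.42°

64.4°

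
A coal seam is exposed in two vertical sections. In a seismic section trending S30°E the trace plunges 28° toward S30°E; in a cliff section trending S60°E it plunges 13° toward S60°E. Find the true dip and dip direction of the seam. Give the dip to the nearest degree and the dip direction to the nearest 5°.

Each apparent-dip line lies in the plane. As unit vectors (x east, y north, z up), v₁ plunges 28°→S30°E and v₂ plunges 13°→S60°E.
The plane normal is n = v₁ × v₂ ∝ (-0.057, -0.297, 0.430).
Dip δ = arctan(|n_h|/n_z) = arctan(0.302/0.430) = 35.1°.
Dip direction = atan2(-0.057, -0.297) = 191° (azimuth of n's horizontal projection).

true dip 35°, dip direction 190°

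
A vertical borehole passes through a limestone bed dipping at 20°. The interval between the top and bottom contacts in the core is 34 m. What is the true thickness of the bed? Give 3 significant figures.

31.9 m

True thickness t = h · cos(dip) = 34 × cos 20°
t = 34 × 0.9397 = 31.950 m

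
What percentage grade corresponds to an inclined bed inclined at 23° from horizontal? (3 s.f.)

grade % = 100 × tan 23° = 100 × 0.4245

42.4%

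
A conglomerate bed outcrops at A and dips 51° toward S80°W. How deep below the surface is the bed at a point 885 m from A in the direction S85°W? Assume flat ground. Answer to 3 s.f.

1090 m

The hole lies 5° from the dip direction, so the down-dip offset is 885 × cos 5° = 881.63 m.
Depth = down-dip offset × tan(dip) = 881.63 × tan 51° = 881.63 × 1.2349
Depth = 1088.73 m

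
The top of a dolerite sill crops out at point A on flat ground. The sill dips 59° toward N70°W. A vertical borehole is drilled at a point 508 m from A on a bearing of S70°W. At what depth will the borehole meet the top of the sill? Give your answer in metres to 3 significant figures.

648 m

The hole lies 40° from the dip direction, so the down-dip offset is 508 × cos 40° = 389.15 m.
Depth = down-dip offset × tan(dip) = 389.15 × tan 59° = 389.15 × 1.6643
Depth = 647.66 m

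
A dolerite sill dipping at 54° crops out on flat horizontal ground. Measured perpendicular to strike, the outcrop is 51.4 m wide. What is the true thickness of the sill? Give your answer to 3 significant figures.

41.6 m

True thickness t = w · sin(dip) = 51.4 × sin 54°
t = 51.4 × 0.8090 = 41.583 m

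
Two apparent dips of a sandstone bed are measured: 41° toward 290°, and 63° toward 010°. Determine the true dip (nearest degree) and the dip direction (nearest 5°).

Each apparent-dip line lies in the plane. As unit vectors (x east, y north, z up), v₁ plunges 41°→290° and v₂ plunges 63°→010°.
n = v₁ × v₂ = (-0.063, 0.684, 0.337) (taken with n_z > 0).
tan δ = √(n_x²+n_y²)/n_z = 0.687/0.337, so δ = 63.8°.
Dip direction = azimuth of (n_x, n_y) = atan2(-0.063, 0.684) = 355°.

true dip 64°, dip direction 355°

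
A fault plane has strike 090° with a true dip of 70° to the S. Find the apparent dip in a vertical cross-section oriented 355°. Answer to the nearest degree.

70°

Angle between strike (090°) and section (355°): β = 85°.
tan α = tan 70° × sin 85° = 2.7475 × 0.9962 = 2.7370
α = arctan(2.7370) = 69.93°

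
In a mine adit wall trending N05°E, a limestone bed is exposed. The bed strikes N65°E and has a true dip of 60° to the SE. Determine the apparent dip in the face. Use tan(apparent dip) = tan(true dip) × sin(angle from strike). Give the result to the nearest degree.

56°

Angle between strike (N65°E) and section (N05°E): β = 60°.
tan α = tan 60° × sin 60° = 1.7321 × 0.8660 = 1.5000
apparent dip = arctan 1.5000 = 56.31°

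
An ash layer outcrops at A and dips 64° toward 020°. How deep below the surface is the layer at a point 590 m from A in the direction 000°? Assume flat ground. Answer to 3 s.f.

The hole lies 20° from the dip direction, so the down-dip offset is 590 × cos 20° = 554.42 m.
Depth = down-dip offset × tan(dip) = 554.42 × tan 64° = 554.42 × 2.0503
Depth = 1136.73 m

1140 m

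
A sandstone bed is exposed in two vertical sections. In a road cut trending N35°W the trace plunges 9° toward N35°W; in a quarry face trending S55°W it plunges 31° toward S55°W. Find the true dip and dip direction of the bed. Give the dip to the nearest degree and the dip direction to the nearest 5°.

true dip 32°, dip direction 250°

Each apparent-dip line lies in the plane. As unit vectors (x east, y north, z up), v₁ plunges 9°→N35°W and v₂ plunges 31°→S55°W.
n = v₁ × v₂ = (-0.494, -0.182, 0.847) (taken with n_z > 0).
True dip = arccos(n_z / |n|) = arccos(0.8494) = 31.9°.
Dip direction = azimuth of (n_x, n_y) = atan2(-0.494, -0.182) = 250°.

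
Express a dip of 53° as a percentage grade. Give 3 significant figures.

133%

grade % = 100 × tan 53° = 100 × 1.3270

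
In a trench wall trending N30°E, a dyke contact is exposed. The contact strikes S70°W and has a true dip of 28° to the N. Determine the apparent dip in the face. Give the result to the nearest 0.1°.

18.9°

The strike is S70°W and the section trends N30°E; the acute angle between them is β = 40°.
tan(apparent dip) = tan 28° · sin 40° = 0.3418
apparent dip = arctan 0.3418 = 18.87°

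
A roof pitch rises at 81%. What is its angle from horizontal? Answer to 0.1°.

tan θ = 81/100 = 0.8100
θ = arctan(0.8100) = 39.01°

39.0°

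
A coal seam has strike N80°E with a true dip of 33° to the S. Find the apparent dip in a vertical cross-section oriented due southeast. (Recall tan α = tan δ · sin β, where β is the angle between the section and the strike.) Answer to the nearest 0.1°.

28.0°

Angle between strike (N80°E) and section (due southeast): β = 55°.
tan(apparent dip) = tan 33° · sin 55° = 0.5320
α = arctan(0.5320) = 28.01°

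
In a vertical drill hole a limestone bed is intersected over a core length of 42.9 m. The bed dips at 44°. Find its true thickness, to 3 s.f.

30.9 m

True thickness t = h · cos(dip) = 42.9 × cos 44°
t = 42.9 × 0.7193 = 30.860 m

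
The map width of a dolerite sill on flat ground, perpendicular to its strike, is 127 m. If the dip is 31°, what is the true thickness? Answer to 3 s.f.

True thickness t = w · sin(dip) = 127 × sin 31°
t = 127 × 0.5150 = 65.410 m

65.4 m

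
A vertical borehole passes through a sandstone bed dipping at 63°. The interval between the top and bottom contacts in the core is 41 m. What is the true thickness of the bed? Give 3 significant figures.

True thickness t = h · cos(dip) = 41 × cos 63°
t = 41 × 0.4540 = 18.614 m

18.6 m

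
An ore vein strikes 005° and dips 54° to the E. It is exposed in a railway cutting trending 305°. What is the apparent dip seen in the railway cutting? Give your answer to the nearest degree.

50°

The section lies 60° from the strike.
tan(apparent dip) = tan 54° · sin 60° = 1.1920
α = arctan(1.1920) = 50.01°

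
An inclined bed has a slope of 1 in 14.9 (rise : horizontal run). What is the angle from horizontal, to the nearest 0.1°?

tan θ = 1/14.9 = 0.0671
θ = arctan(0.0671) = 3.84°

3.8°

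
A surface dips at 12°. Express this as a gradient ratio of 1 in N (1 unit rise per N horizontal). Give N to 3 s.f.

1 : N means tan θ = 1/N, so N = 1/tan 12° = 1/0.2126

1 in 4.70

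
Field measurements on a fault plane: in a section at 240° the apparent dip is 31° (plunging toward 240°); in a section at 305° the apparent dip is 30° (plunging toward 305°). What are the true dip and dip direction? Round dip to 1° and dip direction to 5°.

true dip 35°, dip direction 270°

Each apparent-dip line lies in the plane. As unit vectors (x east, y north, z up), v₁ plunges 31°→240° and v₂ plunges 30°→305°.
n = v₁ × v₂ = (-0.470, 0.006, 0.673) (taken with n_z > 0).
tan δ = √(n_x²+n_y²)/n_z = 0.470/0.673, so δ = 34.9°.
The horizontal component of n points toward azimuth atan2(n_x, n_y) = 271°, the dip direction.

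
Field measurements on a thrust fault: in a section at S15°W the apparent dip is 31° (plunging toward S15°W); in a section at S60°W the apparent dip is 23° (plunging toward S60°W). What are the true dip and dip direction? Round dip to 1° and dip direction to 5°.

true dip 31°, dip direction 195°

Represent each trace as a vector plunging at its apparent dip toward its trend (east-north-up frame): v₁ = (-0.222, -0.828, -0.515), v₂ = (-0.797, -0.460, -0.391).
The plane normal is n = v₁ × v₂ ∝ (-0.086, -0.324, 0.558).
True dip = arccos(n_z / |n|) = arccos(0.8572) = 31.0°.
The horizontal component of n points toward azimuth atan2(n_x, n_y) = 195°, the dip direction.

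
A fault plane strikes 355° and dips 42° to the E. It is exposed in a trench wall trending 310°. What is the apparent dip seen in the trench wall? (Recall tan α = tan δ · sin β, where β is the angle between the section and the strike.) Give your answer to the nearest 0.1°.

32.5°

Angle between strike (355°) and section (310°): β = 45°.
tan α = tan 42° × sin 45° = 0.9004 × 0.7071 = 0.6367
apparent dip = arctan 0.6367 = 32.48°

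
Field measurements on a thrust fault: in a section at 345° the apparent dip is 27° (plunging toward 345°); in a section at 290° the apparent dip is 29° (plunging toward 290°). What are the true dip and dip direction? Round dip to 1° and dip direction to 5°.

true dip 31°, dip direction 315°

Represent each trace as a vector plunging at its apparent dip toward its trend (east-north-up frame): v₁ = (-0.231, 0.861, -0.454), v₂ = (-0.822, 0.299, -0.485).
Cross product v₁ × v₂ gives the pole to the plane: n ∝ (-0.281, 0.261, 0.638).
Dip δ = arctan(|n_h|/n_z) = arctan(0.384/0.638) = 31.0°.
Dip direction = atan2(-0.281, 0.261) = 313° (azimuth of n's horizontal projection).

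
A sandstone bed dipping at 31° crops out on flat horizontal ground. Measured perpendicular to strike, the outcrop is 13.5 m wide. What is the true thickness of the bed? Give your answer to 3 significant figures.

True thickness t = w · sin(dip) = 13.5 × sin 31°
t = 13.5 × 0.5150 = 6.953 m

6.95 m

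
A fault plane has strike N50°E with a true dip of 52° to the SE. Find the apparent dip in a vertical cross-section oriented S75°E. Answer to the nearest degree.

46°

The strike is N50°E and the section trends S75°E; the acute angle between them is β = 55°.
tan(apparent dip) = tan 52° · sin 55° = 1.0485
α = arctan(1.0485) = 46.36°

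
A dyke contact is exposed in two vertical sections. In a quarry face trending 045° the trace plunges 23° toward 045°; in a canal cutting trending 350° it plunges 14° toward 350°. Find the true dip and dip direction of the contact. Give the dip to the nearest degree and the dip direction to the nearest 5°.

The two traces are lines in the plane: v₁ = (sin 45°·cos 23°, cos 45°·cos 23°, −sin 23°), v₂ = (sin 350°·cos 14°, cos 350°·cos 14°, −sin 14°).
The plane normal is n = v₁ × v₂ ∝ (0.216, 0.223, 0.732).
True dip = arccos(n_z / |n|) = arccos(0.9205) = 23.0°.
Dip direction = azimuth of (n_x, n_y) = atan2(0.216, 0.223) = 44°.

true dip 23°, dip direction 045°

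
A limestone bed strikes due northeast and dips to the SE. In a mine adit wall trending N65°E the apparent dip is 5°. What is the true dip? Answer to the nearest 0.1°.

14.3°

The section is 20° from the strike.
tan(true dip) = tan 5° / sin 20° = 0.2558
true dip = arctan 0.2558 = 14.35°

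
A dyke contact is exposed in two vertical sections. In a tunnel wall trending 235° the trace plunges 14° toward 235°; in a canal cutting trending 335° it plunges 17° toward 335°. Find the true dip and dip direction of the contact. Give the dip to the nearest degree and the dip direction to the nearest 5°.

Each apparent-dip line lies in the plane. As unit vectors (x east, y north, z up), v₁ plunges 14°→235° and v₂ plunges 17°→335°.
The plane normal is n = v₁ × v₂ ∝ (-0.372, 0.135, 0.914).
True dip = arccos(n_z / |n|) = arccos(0.9176) = 23.4°.
Dip direction = atan2(-0.372, 0.135) = 290° (azimuth of n's horizontal projection).

true dip 23°, dip direction 290°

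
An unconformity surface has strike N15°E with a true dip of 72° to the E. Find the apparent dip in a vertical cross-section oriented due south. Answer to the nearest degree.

Angle between strike (N15°E) and section (due south): β = 15°.
tan α = tan 72° × sin 15° = 3.0777 × 0.2588 = 0.7966
apparent dip = arctan 0.7966 = 38.54°

39°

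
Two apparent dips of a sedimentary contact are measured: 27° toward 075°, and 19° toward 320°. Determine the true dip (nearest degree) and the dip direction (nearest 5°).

true dip 39°, dip direction 025°

Represent each trace as a vector plunging at its apparent dip toward its trend (east-north-up frame): v₁ = (0.861, 0.231, -0.454), v₂ = (-0.608, 0.724, -0.326).
The plane normal is n = v₁ × v₂ ∝ (0.254, 0.556, 0.764).
tan δ = √(n_x²+n_y²)/n_z = 0.611/0.764, so δ = 38.7°.
Dip direction = atan2(0.254, 0.556) = 25° (azimuth of n's horizontal projection).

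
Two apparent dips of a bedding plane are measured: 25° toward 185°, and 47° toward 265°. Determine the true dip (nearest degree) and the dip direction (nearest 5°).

The two traces are lines in the plane: v₁ = (sin 185°·cos 25°, cos 185°·cos 25°, −sin 25°), v₂ = (sin 265°·cos 47°, cos 265°·cos 47°, −sin 47°).
The plane normal is n = v₁ × v₂ ∝ (-0.635, -0.229, 0.609).
tan δ = √(n_x²+n_y²)/n_z = 0.675/0.609, so δ = 48.0°.
The horizontal component of n points toward azimuth atan2(n_x, n_y) = 250°, the dip direction.

true dip 48°, dip direction 250°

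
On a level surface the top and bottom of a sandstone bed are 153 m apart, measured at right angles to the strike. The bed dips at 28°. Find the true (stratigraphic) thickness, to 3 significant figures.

True thickness t = w · sin(dip) = 153 × sin 28°
t = 153 × 0.4695 = 71.829 m

71.8 m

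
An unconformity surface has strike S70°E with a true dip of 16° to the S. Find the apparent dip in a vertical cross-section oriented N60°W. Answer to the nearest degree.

The strike is S70°E and the section trends N60°W; the acute angle between them is β = 10°.
tan α = tan 16° × sin 10° = 0.2867 × 0.1736 = 0.0498
apparent dip = arctan 0.0498 = 2.85°

3°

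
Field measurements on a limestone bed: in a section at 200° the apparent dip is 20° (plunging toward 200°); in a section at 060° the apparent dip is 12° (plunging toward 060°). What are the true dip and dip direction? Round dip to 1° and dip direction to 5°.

true dip 40°, dip direction 135°

Each apparent-dip line lies in the plane. As unit vectors (x east, y north, z up), v₁ plunges 20°→200° and v₂ plunges 12°→060°.
Cross product v₁ × v₂ gives the pole to the plane: n ∝ (0.351, -0.357, 0.591).
Dip δ = arctan(|n_h|/n_z) = arctan(0.500/0.591) = 40.3°.
Dip direction = atan2(0.351, -0.357) = 135° (azimuth of n's horizontal projection).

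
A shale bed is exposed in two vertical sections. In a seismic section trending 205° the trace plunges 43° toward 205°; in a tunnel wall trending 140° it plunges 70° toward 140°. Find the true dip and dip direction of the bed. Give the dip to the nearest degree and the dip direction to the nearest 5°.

Each apparent-dip line lies in the plane. As unit vectors (x east, y north, z up), v₁ plunges 43°→205° and v₂ plunges 70°→140°.
n = v₁ × v₂ = (0.444, -0.440, 0.227) (taken with n_z > 0).
tan δ = √(n_x²+n_y²)/n_z = 0.625/0.227, so δ = 70.1°.
Dip direction = azimuth of (n_x, n_y) = atan2(0.444, -0.440) = 135°.

true dip 70°, dip direction 135°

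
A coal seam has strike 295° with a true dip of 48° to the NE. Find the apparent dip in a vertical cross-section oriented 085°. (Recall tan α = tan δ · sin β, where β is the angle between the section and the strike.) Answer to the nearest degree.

29°

The strike is 295° and the section trends 085°; the acute angle between them is β = 30°.
tan(apparent dip) = tan 48° · sin 30° = 0.5553
apparent dip = arctan 0.5553 = 29.04°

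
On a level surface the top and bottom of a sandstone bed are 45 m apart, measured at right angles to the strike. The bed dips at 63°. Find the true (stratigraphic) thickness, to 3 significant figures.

True thickness t = w · sin(dip) = 45 × sin 63°
t = 45 × 0.8910 = 40.095 m

40.1 m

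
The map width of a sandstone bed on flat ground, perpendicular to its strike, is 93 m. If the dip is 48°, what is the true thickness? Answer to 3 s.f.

69.1 m

True thickness t = w · sin(dip) = 93 × sin 48°
t = 93 × 0.7431 = 69.112 m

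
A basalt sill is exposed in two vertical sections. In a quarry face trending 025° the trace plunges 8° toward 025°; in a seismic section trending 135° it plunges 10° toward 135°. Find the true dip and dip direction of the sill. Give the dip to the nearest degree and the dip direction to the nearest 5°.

true dip 15°, dip direction 085°

Each apparent-dip line lies in the plane. As unit vectors (x east, y north, z up), v₁ plunges 8°→025° and v₂ plunges 10°→135°.
n = v₁ × v₂ = (0.253, 0.024, 0.916) (taken with n_z > 0).
Dip δ = arctan(|n_h|/n_z) = arctan(0.254/0.916) = 15.5°.
Dip direction = atan2(0.253, 0.024) = 85° (azimuth of n's horizontal projection).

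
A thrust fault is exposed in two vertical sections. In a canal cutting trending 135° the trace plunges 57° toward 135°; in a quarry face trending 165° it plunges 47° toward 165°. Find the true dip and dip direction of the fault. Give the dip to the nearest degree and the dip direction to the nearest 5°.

Represent each trace as a vector plunging at its apparent dip toward its trend (east-north-up frame): v₁ = (0.385, -0.385, -0.839), v₂ = (0.177, -0.659, -0.731).
n = v₁ × v₂ = (0.271, -0.134, 0.186) (taken with n_z > 0).
tan δ = √(n_x²+n_y²)/n_z = 0.302/0.186, so δ = 58.4°.
Dip direction = atan2(0.271, -0.134) = 116° (azimuth of n's horizontal projection).

true dip 58°, dip direction 115°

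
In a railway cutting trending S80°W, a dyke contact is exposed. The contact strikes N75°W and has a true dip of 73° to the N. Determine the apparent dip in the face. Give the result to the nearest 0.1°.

The section lies 25° from the strike.
tan α = tan 73° × sin 25° = 3.2709 × 0.4226 = 1.3823
α = arctan(1.3823) = 54.12°

54.1°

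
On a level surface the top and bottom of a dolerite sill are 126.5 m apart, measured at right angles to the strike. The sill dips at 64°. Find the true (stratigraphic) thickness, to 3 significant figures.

True thickness t = w · sin(dip) = 126.5 × sin 64°
t = 126.5 × 0.8988 = 113.697 m

114 m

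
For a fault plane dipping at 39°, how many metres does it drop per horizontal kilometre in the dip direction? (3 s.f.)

drop per km = 1000 × tan 39° = 1000 × 0.8098

810 m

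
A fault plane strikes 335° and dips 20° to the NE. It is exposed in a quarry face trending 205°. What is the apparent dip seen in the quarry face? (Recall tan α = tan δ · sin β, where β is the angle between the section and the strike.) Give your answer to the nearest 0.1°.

15.6°

Angle between strike (335°) and section (205°): β = 50°.
tan(apparent dip) = tan 20° · sin 50° = 0.2788
α = arctan(0.2788) = 15.58°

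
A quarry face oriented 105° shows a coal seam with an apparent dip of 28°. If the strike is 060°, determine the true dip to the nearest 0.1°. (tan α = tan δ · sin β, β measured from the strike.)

β = acute angle between strike 060° and section 105° = 45°.
tan δ = tan α / sin β = tan 28° / sin 45° = 0.5317 / 0.7071 = 0.7520
true dip = arctan 0.7520 = 36.94°

36.9°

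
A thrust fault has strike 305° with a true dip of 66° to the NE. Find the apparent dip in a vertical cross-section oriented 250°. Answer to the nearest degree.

61°

The section lies 55° from the strike.
tan(apparent dip) = tan 66° · sin 55° = 1.8398
α = arctan(1.8398) = 61.47°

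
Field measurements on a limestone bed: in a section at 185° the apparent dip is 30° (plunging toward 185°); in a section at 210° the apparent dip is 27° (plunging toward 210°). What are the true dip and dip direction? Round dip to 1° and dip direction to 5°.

The two traces are lines in the plane: v₁ = (sin 185°·cos 30°, cos 185°·cos 30°, −sin 30°), v₂ = (sin 210°·cos 27°, cos 210°·cos 27°, −sin 27°).
Cross product v₁ × v₂ gives the pole to the plane: n ∝ (-0.006, -0.188, 0.326).
True dip = arccos(n_z / |n|) = arccos(0.8657) = 30.0°.
The horizontal component of n points toward azimuth atan2(n_x, n_y) = 182°, the dip direction.

true dip 30°, dip direction 180°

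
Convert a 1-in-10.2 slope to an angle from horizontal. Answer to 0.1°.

tan θ = 1/10.2 = 0.0980
θ = arctan(0.0980) = 5.60°

5.6°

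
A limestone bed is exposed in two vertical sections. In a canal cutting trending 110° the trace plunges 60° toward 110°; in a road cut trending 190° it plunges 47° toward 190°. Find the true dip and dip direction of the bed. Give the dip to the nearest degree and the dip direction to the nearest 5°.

The two traces are lines in the plane: v₁ = (sin 110°·cos 60°, cos 110°·cos 60°, −sin 60°), v₂ = (sin 190°·cos 47°, cos 190°·cos 47°, −sin 47°).
n = v₁ × v₂ = (0.457, -0.446, 0.336) (taken with n_z > 0).
tan δ = √(n_x²+n_y²)/n_z = 0.638/0.336, so δ = 62.3°.
Dip direction = atan2(0.457, -0.446) = 134° (azimuth of n's horizontal projection).

true dip 62°, dip direction 135°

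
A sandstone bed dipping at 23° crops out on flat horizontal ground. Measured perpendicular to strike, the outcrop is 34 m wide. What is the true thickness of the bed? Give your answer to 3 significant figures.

13.3 m

True thickness t = w · sin(dip) = 34 × sin 23°
t = 34 × 0.3907 = 13.285 m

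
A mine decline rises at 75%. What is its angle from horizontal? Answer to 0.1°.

36.9°

tan θ = 75/100 = 0.7500
θ = arctan(0.7500) = 36.87°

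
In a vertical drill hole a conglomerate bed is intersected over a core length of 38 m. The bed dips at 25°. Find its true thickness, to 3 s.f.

True thickness t = h · cos(dip) = 38 × cos 25°
t = 38 × 0.9063 = 34.440 m

34.4 m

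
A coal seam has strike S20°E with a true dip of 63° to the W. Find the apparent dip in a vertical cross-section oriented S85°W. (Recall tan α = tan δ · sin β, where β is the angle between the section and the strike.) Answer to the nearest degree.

62°

Angle between strike (S20°E) and section (S85°W): β = 75°.
tan(apparent dip) = tan 63° · sin 75° = 1.8957
apparent dip = arctan 1.8957 = 62.19°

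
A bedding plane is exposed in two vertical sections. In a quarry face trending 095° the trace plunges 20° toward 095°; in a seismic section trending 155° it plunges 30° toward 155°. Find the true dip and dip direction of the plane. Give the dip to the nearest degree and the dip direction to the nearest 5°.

Represent each trace as a vector plunging at its apparent dip toward its trend (east-north-up frame): v₁ = (0.936, -0.082, -0.342), v₂ = (0.366, -0.785, -0.500).
Cross product v₁ × v₂ gives the pole to the plane: n ∝ (0.227, -0.343, 0.705).
Dip δ = arctan(|n_h|/n_z) = arctan(0.411/0.705) = 30.3°.
The horizontal component of n points toward azimuth atan2(n_x, n_y) = 146°, the dip direction.

true dip 30°, dip direction 145°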